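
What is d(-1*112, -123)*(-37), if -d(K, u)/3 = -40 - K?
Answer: 7992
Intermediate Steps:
d(K, u) = 120 + 3*K (d(K, u) = -3*(-40 - K) = 120 + 3*K)
d(-1*112, -123)*(-37) = (120 + 3*(-1*112))*(-37) = (120 + 3*(-112))*(-37) = (120 - 336)*(-37) = -216*(-37) = 7992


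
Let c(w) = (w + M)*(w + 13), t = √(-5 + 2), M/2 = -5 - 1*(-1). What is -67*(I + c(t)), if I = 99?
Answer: 536 - 335*I*√3 ≈ 536.0 - 580.24*I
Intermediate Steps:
M = -8 (M = 2*(-5 - 1*(-1)) = 2*(-5 + 1) = 2*(-4) = -8)
t = I*√3 (t = √(-3) = I*√3 ≈ 1.732*I)
c(w) = (-8 + w)*(13 + w) (c(w) = (w - 8)*(w + 13) = (-8 + w)*(13 + w))
-67*(I + c(t)) = -67*(99 + (-104 + (I*√3)² + 5*(I*√3))) = -67*(99 + (-104 - 3 + 5*I*√3)) = -67*(99 + (-107 + 5*I*√3)) = -67*(-8 + 5*I*√3) = 536 - 335*I*√3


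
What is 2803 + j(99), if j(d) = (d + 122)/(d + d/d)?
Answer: 280521/100 ≈ 2805.2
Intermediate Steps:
j(d) = (122 + d)/(1 + d) (j(d) = (122 + d)/(d + 1) = (122 + d)/(1 + d))
2803 + j(99) = 2803 + (122 + 99)/(1 + 99) = 2803 + 221/100 = 280521/100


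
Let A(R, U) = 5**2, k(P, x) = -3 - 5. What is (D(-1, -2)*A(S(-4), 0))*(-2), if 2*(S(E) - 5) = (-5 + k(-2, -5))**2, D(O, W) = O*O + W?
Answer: 50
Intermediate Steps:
D(O, W) = W + O**2 (D(O, W) = O**2 + W = W + O**2)
k(P, x) = -8
S(E) = 179/2 (S(E) = 5 + (-5 - 8)**2/2 = 5 + (1/2)*(-13)**2 = 5 + (1/2)*169 = 5 + 169/2 = 179/2)
A(R, U) = 25
(D(-1, -2)*A(S(-4), 0))*(-2) = ((-2 + (-1)**2)*25)*(-2) = ((-2 + 1)*25)*(-2) = -1*25*(-2) = -25*(-2) = 50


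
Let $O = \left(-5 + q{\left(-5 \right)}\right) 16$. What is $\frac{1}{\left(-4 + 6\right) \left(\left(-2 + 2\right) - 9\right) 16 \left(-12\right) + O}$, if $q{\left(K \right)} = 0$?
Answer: $\frac{1}{3376} \approx 0.00029621$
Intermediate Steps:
$O = -80$ ($O = \left(-5 + 0\right) 16 = \left(-5\right) 16 = -80$)
$\frac{1}{\left(-4 + 6\right) \left(\left(-2 + 2\right) - 9\right) 16 \left(-12\right) + O} = \frac{1}{\left(-4 + 6\right) \left(\left(-2 + 2\right) - 9\right) 16 \left(-12\right) - 80} = \frac{1}{2 \left(0 - 9\right) 16 \left(-12\right) - 80} = \frac{1}{2 \left(-9\right) 16 \left(-12\right) - 80} = \frac{1}{\left(-18\right) 16 \left(-12\right) - 80} = \frac{1}{\left(-288\right) \left(-12\right) - 80} = \frac{1}{3456 - 80} = \frac{1}{3376}$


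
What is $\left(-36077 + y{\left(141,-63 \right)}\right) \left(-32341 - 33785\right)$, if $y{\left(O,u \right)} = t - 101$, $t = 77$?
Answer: $2387214726$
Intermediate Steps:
$y{\left(O,u \right)} = -24$ ($y{\left(O,u \right)} = 77 - 101 = -24$)
$\left(-36077 + y{\left(141,-63 \right)}\right) \left(-32341 - 33785\right) = \left(-36077 - 24\right) \left(-32341 - 33785\right) = \left(-36101\right) \left(-66126\right) = 2387214726$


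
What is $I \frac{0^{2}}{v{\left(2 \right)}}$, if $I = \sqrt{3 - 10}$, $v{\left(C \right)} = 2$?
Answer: $0$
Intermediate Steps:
$I = i \sqrt{7}$ ($I = \sqrt{-7} = i \sqrt{7} \approx 2.6458 i$)
$I \frac{0^{2}}{v{\left(2 \right)}} = i \sqrt{7} \frac{0^{2}}{2} = i \sqrt{7} \cdot 0 \cdot \frac{1}{2} = i \sqrt{7} \cdot 0 = 0$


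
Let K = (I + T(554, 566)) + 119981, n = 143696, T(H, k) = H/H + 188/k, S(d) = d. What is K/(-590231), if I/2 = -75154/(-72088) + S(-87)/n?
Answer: -21983606951650053/108142430046008344 ≈ -0.20328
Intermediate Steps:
T(H, k) = 1 + 188/k
I = 1349132191/647422328 (I = 2*(-75154/(-72088) - 87/143696) = 2*(-75154*(-1/72088) - 87*1/143696) = 2*(37577/36044 - 87/143696) = 2*(1349132191/1294844656) = 1349132191/647422328 ≈ 2.0839)
K = 21983606951650053/183220518824 (K = (1349132191/647422328 + (188 + 566)/566) + 119981 = (1349132191/647422328 + (1/566)*754) + 119981 = (1349132191/647422328 + 377/283) + 119981 = 625882627709/183220518824 + 119981 = 21983606951650053/183220518824 ≈ 1.1998e+5)
K/(-590231) = (21983606951650053/183220518824)/(-590231) = (21983606951650053/183220518824)*(-1/590231) = -21983606951650053/108142430046008344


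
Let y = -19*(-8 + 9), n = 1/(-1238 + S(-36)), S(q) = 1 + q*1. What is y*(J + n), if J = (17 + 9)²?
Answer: -860547/67 ≈ -12844.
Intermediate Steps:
S(q) = 1 + q
n = -1/1273 (n = 1/(-1238 + (1 - 36)) = 1/(-1238 - 35) = 1/(-1273) = -1/1273 ≈ -0.00078555)
y = -19 (y = -19*1 = -19)
J = 676 (J = 26² = 676)
y*(J + n) = -19*(676 - 1/1273) = -19*860547/1273 = -860547/67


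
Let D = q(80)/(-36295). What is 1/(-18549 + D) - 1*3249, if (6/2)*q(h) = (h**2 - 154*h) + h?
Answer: -1312402397622/403940405 ≈ -3249.0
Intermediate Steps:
q(h) = -51*h + h**2/3 (q(h) = ((h**2 - 154*h) + h)/3 = (h**2 - 153*h)/3 = -51*h + h**2/3)
D = 1168/21777 (D = ((1/3)*80*(-153 + 80))/(-36295) = ((1/3)*80*(-73))*(-1/36295) = -5840/3*(-1/36295) = 1168/21777 ≈ 0.053635)
1/(-18549 + D) - 1*3249 = 1/(-18549 + 1168/21777) - 1*3249 = 1/(-403940405/21777) - 3249 = -21777/403940405 - 3249 = -1312402397622/403940405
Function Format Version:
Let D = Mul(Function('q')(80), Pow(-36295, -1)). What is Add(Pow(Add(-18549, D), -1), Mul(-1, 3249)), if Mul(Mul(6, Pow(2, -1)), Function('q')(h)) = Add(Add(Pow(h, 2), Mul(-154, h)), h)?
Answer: Rational(-1312402397622, 403940405) ≈ -3249.0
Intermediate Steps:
Function('q')(h) = Add(Mul(-51, h), Mul(Rational(1, 3), Pow(h, 2))) (Function('q')(h) = Mul(Rational(1, 3), Add(Add(Pow(h, 2), Mul(-154, h)), h)) = Mul(Rational(1, 3), Add(Pow(h, 2), Mul(-153, h))) = Add(Mul(-51, h), Mul(Rational(1, 3), Pow(h, 2))))
D = Rational(1168, 21777) (D = Mul(Mul(Rational(1, 3), 80, Add(-153, 80)), Pow(-36295, -1)) = Mul(Mul(Rational(1, 3), 80, -73), Rational(-1, 36295)) = Mul(Rational(-5840, 3), Rational(-1, 36295)) = Rational(1168, 21777) ≈ 0.053635)
Add(Pow(Add(-18549, D), -1), Mul(-1, 3249)) = Add(Pow(Add(-18549, Rational(1168, 21777)), -1), Mul(-1, 3249)) = Add(Pow(Rational(-403940405, 21777), -1), -3249) = Add(Rational(-21777, 403940405), -3249) = Rational(-1312402397622, 403940405)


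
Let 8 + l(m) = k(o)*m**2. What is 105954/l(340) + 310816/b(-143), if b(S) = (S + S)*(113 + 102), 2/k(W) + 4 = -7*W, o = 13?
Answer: -1047018891/21610940 ≈ -48.449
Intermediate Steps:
k(W) = 2/(-4 - 7*W)
b(S) = 430*S (b(S) = (2*S)*215 = 430*S)
l(m) = -8 - 2*m**2/95 (l(m) = -8 + (-2/(4 + 7*13))*m**2 = -8 + (-2/(4 + 91))*m**2 = -8 + (-2/95)*m**2 = -8 + (-2*1/95)*m**2 = -8 - 2*m**2/95)
105954/l(340) + 310816/b(-143) = 105954/(-8 - 2/95*340**2) + 310816/((430*(-143))) = 105954/(-8 - 2/95*115600) + 310816/(-61490) = 105954/(-8 - 46240/19) + 310816*(-1/61490) = 105954/(-46392/19) - 14128/2795 = 105954*(-19/46392) - 14128/2795 = -335521/7732 - 14128/2795 = -1047018891/21610940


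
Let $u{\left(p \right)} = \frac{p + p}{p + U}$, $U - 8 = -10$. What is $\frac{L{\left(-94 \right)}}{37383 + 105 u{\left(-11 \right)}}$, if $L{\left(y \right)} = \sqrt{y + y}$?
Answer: $\frac{26 i \sqrt{47}}{488289} \approx 0.00036504 i$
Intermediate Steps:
$U = -2$ ($U = 8 - 10 = -2$)
$L{\left(y \right)} = \sqrt{2} \sqrt{y}$ ($L{\left(y \right)} = \sqrt{2 y} = \sqrt{2} \sqrt{y}$)
$u{\left(p \right)} = \frac{2 p}{-2 + p}$ ($u{\left(p \right)} = \frac{p + p}{p - 2} = \frac{2 p}{-2 + p}$)
$\frac{L{\left(-94 \right)}}{37383 + 105 u{\left(-11 \right)}} = \frac{\sqrt{2} \sqrt{-94}}{37383 + 105 \cdot 2 \left(-11\right) \frac{1}{-2 - 11}} = \frac{\sqrt{2} i \sqrt{94}}{37383 + 105 \cdot 2 \left(-11\right) \frac{1}{-13}} = \frac{2 i \sqrt{47}}{37383 + 105 \cdot 2 \left(-11\right) \left(- \frac{1}{13}\right)} = \frac{2 i \sqrt{47}}{37383 + 105 \cdot \frac{22}{13}} = \frac{2 i \sqrt{47}}{37383 + \frac{2310}{13}} = \frac{2 i \sqrt{47}}{\frac{488289}{13}} = 2 i \sqrt{47} \cdot \frac{13}{488289} = \frac{26 i \sqrt{47}}{488289}$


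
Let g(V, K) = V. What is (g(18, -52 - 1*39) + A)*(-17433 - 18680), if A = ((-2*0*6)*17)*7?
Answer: -650034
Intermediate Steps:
A = 0 (A = ((0*6)*17)*7 = (0*17)*7 = 0*7 = 0)
(g(18, -52 - 1*39) + A)*(-17433 - 18680) = (18 + 0)*(-17433 - 18680) = 18*(-36113) = -650034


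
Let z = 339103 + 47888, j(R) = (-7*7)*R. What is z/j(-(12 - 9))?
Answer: 128997/49 ≈ 2632.6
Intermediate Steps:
j(R) = -49*R
z = 386991
z/j(-(12 - 9)) = 386991/((-(-49)*(12 - 9))) = 386991/((-(-49)*3)) = 386991/((-49*(-3))) = 386991/147 = 386991*(1/147) = 128997/49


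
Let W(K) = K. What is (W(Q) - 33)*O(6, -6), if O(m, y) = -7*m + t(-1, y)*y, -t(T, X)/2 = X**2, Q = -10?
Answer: -16770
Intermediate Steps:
t(T, X) = -2*X**2
O(m, y) = -7*m - 2*y**3 (O(m, y) = -7*m + (-2*y**2)*y = -7*m - 2*y**3)
(W(Q) - 33)*O(6, -6) = (-10 - 33)*(-7*6 - 2*(-6)**3) = -43*(-42 - 2*(-216)) = -43*(-42 + 432) = -43*390 = -16770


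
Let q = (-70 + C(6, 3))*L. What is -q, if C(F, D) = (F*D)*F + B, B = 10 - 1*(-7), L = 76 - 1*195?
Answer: 6545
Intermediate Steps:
L = -119 (L = 76 - 195 = -119)
B = 17 (B = 10 + 7 = 17)
C(F, D) = 17 + D*F² (C(F, D) = (F*D)*F + 17 = (D*F)*F + 17 = D*F² + 17 = 17 + D*F²)
q = -6545 (q = (-70 + (17 + 3*6²))*(-119) = (-70 + (17 + 3*36))*(-119) = (-70 + (17 + 108))*(-119) = (-70 + 125)*(-119) = 55*(-119) = -6545)
-q = -1*(-6545) = 6545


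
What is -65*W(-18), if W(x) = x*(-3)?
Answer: -3510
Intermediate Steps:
W(x) = -3*x
-65*W(-18) = -(-195)*(-18) = -65*54 = -3510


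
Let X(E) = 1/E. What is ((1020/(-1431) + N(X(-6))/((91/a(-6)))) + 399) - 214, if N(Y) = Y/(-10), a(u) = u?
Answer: 79993073/434070 ≈ 184.29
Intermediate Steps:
N(Y) = -Y/10 (N(Y) = Y*(-⅒) = -Y/10)
((1020/(-1431) + N(X(-6))/((91/a(-6)))) + 399) - 214 = ((1020/(-1431) + (-⅒/(-6))/((91/(-6)))) + 399) - 214 = ((1020*(-1/1431) + (-⅒*(-⅙))/((91*(-⅙)))) + 399) - 214 = ((-340/477 + 1/(60*(-91/6))) + 399) - 214 = ((-340/477 + (1/60)*(-6/91)) + 399) - 214 = ((-340/477 - 1/910) + 399) - 214 = (-309877/434070 + 399) - 214 = 172884053/434070 - 214 = 79993073/434070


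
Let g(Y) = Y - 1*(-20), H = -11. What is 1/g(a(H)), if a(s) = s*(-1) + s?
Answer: 1/20 ≈ 0.050000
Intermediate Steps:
a(s) = 0 (a(s) = -s + s = 0)
g(Y) = 20 + Y (g(Y) = Y + 20 = 20 + Y)
1/g(a(H)) = 1/(20 + 0) = 1/20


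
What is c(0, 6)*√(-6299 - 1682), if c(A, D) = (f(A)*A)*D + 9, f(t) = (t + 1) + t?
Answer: 9*I*√7981 ≈ 804.03*I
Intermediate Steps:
f(t) = 1 + 2*t (f(t) = (1 + t) + t = 1 + 2*t)
c(A, D) = 9 + A*D*(1 + 2*A) (c(A, D) = ((1 + 2*A)*A)*D + 9 = (A*(1 + 2*A))*D + 9 = A*D*(1 + 2*A) + 9 = 9 + A*D*(1 + 2*A))
c(0, 6)*√(-6299 - 1682) = (9 + 0*6*(1 + 2*0))*√(-6299 - 1682) = (9 + 0*6*(1 + 0))*√(-7981) = (9 + 0*6*1)*(I*√7981) = (9 + 0)*(I*√7981) = 9*(I*√7981) = 9*I*√7981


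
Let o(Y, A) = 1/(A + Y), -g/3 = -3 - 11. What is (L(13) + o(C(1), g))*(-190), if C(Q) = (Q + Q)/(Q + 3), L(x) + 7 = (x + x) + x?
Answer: -103436/17 ≈ -6084.5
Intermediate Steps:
L(x) = -7 + 3*x (L(x) = -7 + ((x + x) + x) = -7 + (2*x + x) = -7 + 3*x)
g = 42 (g = -3*(-3 - 11) = -3*(-14) = 42)
C(Q) = 2*Q/(3 + Q) (C(Q) = (2*Q)/(3 + Q) = 2*Q/(3 + Q))
(L(13) + o(C(1), g))*(-190) = ((-7 + 3*13) + 1/(42 + 2*1/(3 + 1)))*(-190) = ((-7 + 39) + 1/(42 + 2*1/4))*(-190) = (32 + 1/(42 + 2*1*(¼)))*(-190) = (32 + 1/(42 + ½))*(-190) = (32 + 1/(85/2))*(-190) = (32 + 2/85)*(-190) = (2722/85)*(-190) = -103436/17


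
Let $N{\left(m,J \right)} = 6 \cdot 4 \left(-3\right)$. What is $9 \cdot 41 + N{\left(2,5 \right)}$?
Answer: $297$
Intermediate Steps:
$N{\left(m,J \right)} = -72$ ($N{\left(m,J \right)} = 24 \left(-3\right) = -72$)
$9 \cdot 41 + N{\left(2,5 \right)} = 9 \cdot 41 - 72 = 369 - 72 = 297$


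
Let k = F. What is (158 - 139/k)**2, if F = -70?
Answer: 125417601/4900 ≈ 25595.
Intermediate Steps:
k = -70
(158 - 139/k)**2 = (158 - 139/(-70))**2 = (158 - 139*(-1/70))**2 = (158 + 139/70)**2 = (11199/70)**2 = 125417601/4900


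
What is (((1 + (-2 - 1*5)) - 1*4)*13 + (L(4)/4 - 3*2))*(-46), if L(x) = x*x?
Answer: 6072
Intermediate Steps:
L(x) = x**2
(((1 + (-2 - 1*5)) - 1*4)*13 + (L(4)/4 - 3*2))*(-46) = (((1 + (-2 - 1*5)) - 1*4)*13 + (4**2/4 - 3*2))*(-46) = (((1 + (-2 - 5)) - 4)*13 + (16*(1/4) - 6))*(-46) = (((1 - 7) - 4)*13 + (4 - 6))*(-46) = ((-6 - 4)*13 - 2)*(-46) = (-10*13 - 2)*(-46) = (-130 - 2)*(-46) = -132*(-46) = 6072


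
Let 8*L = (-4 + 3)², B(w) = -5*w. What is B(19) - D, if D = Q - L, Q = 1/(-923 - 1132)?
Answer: -1559737/16440 ≈ -94.875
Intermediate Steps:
Q = -1/2055 (Q = 1/(-2055) = -1/2055 ≈ -0.00048662)
L = ⅛ (L = (-4 + 3)²/8 = (⅛)*(-1)² = (⅛)*1 = ⅛ ≈ 0.12500)
D = -2063/16440 (D = -1/2055 - 1*⅛ = -1/2055 - ⅛ = -2063/16440 ≈ -0.12549)
B(19) - D = -5*19 - 1*(-2063/16440) = -95 + 2063/16440 = -1559737/16440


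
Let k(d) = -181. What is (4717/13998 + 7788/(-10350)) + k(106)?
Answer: -486728681/2682950 ≈ -181.42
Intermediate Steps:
(4717/13998 + 7788/(-10350)) + k(106) = (4717/13998 + 7788/(-10350)) - 181 = (4717*(1/13998) + 7788*(-1/10350)) - 181 = (4717/13998 - 1298/1725) - 181 = -1114731/2682950 - 181 = -486728681/2682950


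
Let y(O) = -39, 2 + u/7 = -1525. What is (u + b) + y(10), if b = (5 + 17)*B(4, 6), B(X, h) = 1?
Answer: -10706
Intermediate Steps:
u = -10689 (u = -14 + 7*(-1525) = -14 - 10675 = -10689)
b = 22 (b = (5 + 17)*1 = 22*1 = 22)
(u + b) + y(10) = (-10689 + 22) - 39 = -10667 - 39 = -10706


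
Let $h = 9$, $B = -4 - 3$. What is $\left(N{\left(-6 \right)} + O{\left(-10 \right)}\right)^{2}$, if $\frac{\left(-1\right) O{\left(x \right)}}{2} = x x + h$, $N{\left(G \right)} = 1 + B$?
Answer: $50176$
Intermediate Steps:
$B = -7$ ($B = -4 - 3 = -7$)
$N{\left(G \right)} = -6$ ($N{\left(G \right)} = 1 - 7 = -6$)
$O{\left(x \right)} = -18 - 2 x^{2}$ ($O{\left(x \right)} = - 2 \left(x x + 9\right) = - 2 \left(x^{2} + 9\right) = - 2 \left(9 + x^{2}\right) = -18 - 2 x^{2}$)
$\left(N{\left(-6 \right)} + O{\left(-10 \right)}\right)^{2} = \left(-6 - \left(18 + 2 \left(-10\right)^{2}\right)\right)^{2} = \left(-6 - 218\right)^{2} = \left(-224\right)^{2} = 50176$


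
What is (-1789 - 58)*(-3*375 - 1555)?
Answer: 4949960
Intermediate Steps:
(-1789 - 58)*(-3*375 - 1555) = -1847*(-1125 - 1555) = -1847*(-2680) = 4949960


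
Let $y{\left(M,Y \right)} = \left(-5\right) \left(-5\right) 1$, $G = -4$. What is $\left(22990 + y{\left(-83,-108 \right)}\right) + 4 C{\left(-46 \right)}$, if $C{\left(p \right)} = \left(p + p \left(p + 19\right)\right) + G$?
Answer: $27783$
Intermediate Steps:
$C{\left(p \right)} = -4 + p + p \left(19 + p\right)$ ($C{\left(p \right)} = \left(p + p \left(p + 19\right)\right) - 4 = \left(p + p \left(19 + p\right)\right) - 4 = -4 + p + p \left(19 + p\right)$)
$y{\left(M,Y \right)} = 25$ ($y{\left(M,Y \right)} = 25 \cdot 1 = 25$)
$\left(22990 + y{\left(-83,-108 \right)}\right) + 4 C{\left(-46 \right)} = \left(22990 + 25\right) + 4 \left(-4 + \left(-46\right)^{2} + 20 \left(-46\right)\right) = 23015 + 4 \left(-4 + 2116 - 920\right) = 23015 + 4 \cdot 1192 = 23015 + 4768 = 27783$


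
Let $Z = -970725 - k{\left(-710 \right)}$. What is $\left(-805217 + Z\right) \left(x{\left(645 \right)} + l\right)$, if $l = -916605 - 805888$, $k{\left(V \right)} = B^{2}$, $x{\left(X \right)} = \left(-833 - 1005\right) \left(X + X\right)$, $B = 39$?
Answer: $7276067897519$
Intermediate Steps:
$x{\left(X \right)} = - 3676 X$ ($x{\left(X \right)} = - 1838 \cdot 2 X = - 3676 X$)
$k{\left(V \right)} = 1521$ ($k{\left(V \right)} = 39^{2} = 1521$)
$l = -1722493$ ($l = -916605 - 805888 = -1722493$)
$Z = -972246$ ($Z = -970725 - 1521 = -972246$)
$\left(-805217 + Z\right) \left(x{\left(645 \right)} + l\right) = \left(-805217 - 972246\right) \left(\left(-3676\right) 645 - 1722493\right) = - 1777463 \left(-2371020 - 1722493\right) = \left(-1777463\right) \left(-4093513\right) = 7276067897519$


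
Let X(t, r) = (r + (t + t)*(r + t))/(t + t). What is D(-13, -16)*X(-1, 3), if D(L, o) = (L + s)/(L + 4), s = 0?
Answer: 13/18 ≈ 0.72222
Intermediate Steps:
D(L, o) = L/(4 + L) (D(L, o) = (L + 0)/(L + 4) = L/(4 + L))
X(t, r) = (r + 2*t*(r + t))/(2*t) (X(t, r) = (r + (2*t)*(r + t))/((2*t)) = (r + 2*t*(r + t))*(1/(2*t)) = (r + 2*t*(r + t))/(2*t))
D(-13, -16)*X(-1, 3) = (-13/(4 - 13))*(3 - 1 + (½)*3/(-1)) = (-13/(-9))*(3 - 1 + (½)*3*(-1)) = (-13*(-⅑))*(3 - 1 - 3/2) = (13/9)*(½) = 13/18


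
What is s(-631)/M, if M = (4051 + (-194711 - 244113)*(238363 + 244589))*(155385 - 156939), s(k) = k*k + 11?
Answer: 66362/54890109418823 ≈ 1.2090e-9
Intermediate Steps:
s(k) = 11 + k² (s(k) = k² + 11 = 11 + k²)
M = 329340656512938 (M = (4051 - 438824*482952)*(-1554) = (4051 - 211930928448)*(-1554) = -211930924397*(-1554) = 329340656512938)
s(-631)/M = (11 + (-631)²)/329340656512938 = (11 + 398161)*(1/329340656512938) = 398172*(1/329340656512938) = 66362/54890109418823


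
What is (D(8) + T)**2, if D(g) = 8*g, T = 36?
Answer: 10000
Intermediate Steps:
(D(8) + T)**2 = (8*8 + 36)**2 = (64 + 36)**2 = 100**2 = 10000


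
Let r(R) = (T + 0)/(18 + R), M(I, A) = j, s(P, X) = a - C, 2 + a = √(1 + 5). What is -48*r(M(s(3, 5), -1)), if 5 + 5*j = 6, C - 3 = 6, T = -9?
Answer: 2160/91 ≈ 23.736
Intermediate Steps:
C = 9 (C = 3 + 6 = 9)
j = ⅕ (j = -1 + (⅕)*6 = -1 + 6/5 = ⅕ ≈ 0.20000)
a = -2 + √6 (a = -2 + √(1 + 5) = -2 + √6 ≈ 0.44949)
s(P, X) = -11 + √6 (s(P, X) = (-2 + √6) - 1*9 = (-2 + √6) - 9 = -11 + √6)
M(I, A) = ⅕
r(R) = -9/(18 + R) (r(R) = (-9 + 0)/(18 + R) = -9/(18 + R))
-48*r(M(s(3, 5), -1)) = -(-432)/(18 + ⅕) = -(-432)/91/5 = -(-432)*5/91 = -48*(-45/91) = 2160/91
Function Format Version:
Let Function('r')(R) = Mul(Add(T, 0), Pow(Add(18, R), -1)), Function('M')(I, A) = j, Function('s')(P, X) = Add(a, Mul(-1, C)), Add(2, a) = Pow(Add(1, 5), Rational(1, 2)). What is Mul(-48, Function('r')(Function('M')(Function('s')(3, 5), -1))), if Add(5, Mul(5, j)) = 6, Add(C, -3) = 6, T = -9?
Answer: Rational(2160, 91) ≈ 23.736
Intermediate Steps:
C = 9 (C = Add(3, 6) = 9)
j = Rational(1, 5) (j = Add(-1, Mul(Rational(1, 5), 6)) = Add(-1, Rational(6, 5)) = Rational(1, 5) ≈ 0.20000)
a = Add(-2, Pow(6, Rational(1, 2))) (a = Add(-2, Pow(Add(1, 5), Rational(1, 2))) = Add(-2, Pow(6, Rational(1, 2))) ≈ 0.44949)
Function('s')(P, X) = Add(-11, Pow(6, Rational(1, 2))) (Function('s')(P, X) = Add(Add(-2, Pow(6, Rational(1, 2))), Mul(-1, 9)) = Add(Add(-2, Pow(6, Rational(1, 2))), -9) = Add(-11, Pow(6, Rational(1, 2))))
Function('M')(I, A) = Rational(1, 5)
Function('r')(R) = Mul(-9, Pow(Add(18, R), -1)) (Function('r')(R) = Mul(Add(-9, 0), Pow(Add(18, R), -1)) = Mul(-9, Pow(Add(18, R), -1)))
Mul(-48, Function('r')(Function('M')(Function('s')(3, 5), -1))) = Mul(-48, Mul(-9, Pow(Add(18, Rational(1, 5)), -1))) = Mul(-48, Mul(-9, Pow(Rational(91, 5), -1))) = Mul(-48, Mul(-9, Rational(5, 91))) = Mul(-48, Rational(-45, 91)) = Rational(2160, 91)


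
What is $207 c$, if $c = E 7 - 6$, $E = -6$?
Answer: $-9936$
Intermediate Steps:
$c = -48$ ($c = \left(-6\right) 7 - 6 = -42 - 6 = -48$)
$207 c = 207 \left(-48\right) = -9936$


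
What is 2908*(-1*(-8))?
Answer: 23264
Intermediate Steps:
2908*(-1*(-8)) = 2908*8 = 23264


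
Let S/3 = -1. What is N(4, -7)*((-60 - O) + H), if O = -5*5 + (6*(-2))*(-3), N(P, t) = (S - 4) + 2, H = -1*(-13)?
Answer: 290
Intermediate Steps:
S = -3 (S = 3*(-1) = -3)
H = 13
N(P, t) = -5 (N(P, t) = (-3 - 4) + 2 = -7 + 2 = -5)
O = 11 (O = -25 - 12*(-3) = -25 + 36 = 11)
N(4, -7)*((-60 - O) + H) = -5*((-60 - 1*11) + 13) = -5*((-60 - 11) + 13) = -5*(-71 + 13) = -5*(-58) = 290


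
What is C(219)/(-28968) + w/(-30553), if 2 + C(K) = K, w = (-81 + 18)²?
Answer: -121603993/885059304 ≈ -0.13740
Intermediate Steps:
w = 3969 (w = (-63)² = 3969)
C(K) = -2 + K
C(219)/(-28968) + w/(-30553) = (-2 + 219)/(-28968) + 3969/(-30553) = 217*(-1/28968) + 3969*(-1/30553) = -217/28968 - 3969/30553 = -121603993/885059304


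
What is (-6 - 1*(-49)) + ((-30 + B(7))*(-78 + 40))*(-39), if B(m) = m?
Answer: -34043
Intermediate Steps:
(-6 - 1*(-49)) + ((-30 + B(7))*(-78 + 40))*(-39) = (-6 - 1*(-49)) + ((-30 + 7)*(-78 + 40))*(-39) = (-6 + 49) - 23*(-38)*(-39) = 43 + 874*(-39) = 43 - 34086 = -34043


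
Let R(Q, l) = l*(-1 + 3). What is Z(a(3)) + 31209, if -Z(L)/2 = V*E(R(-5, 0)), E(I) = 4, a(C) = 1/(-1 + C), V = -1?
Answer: 31217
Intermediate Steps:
R(Q, l) = 2*l (R(Q, l) = l*2 = 2*l)
Z(L) = 8 (Z(L) = -(-2)*4 = -2*(-4) = 8)
Z(a(3)) + 31209 = 8 + 31209 = 31217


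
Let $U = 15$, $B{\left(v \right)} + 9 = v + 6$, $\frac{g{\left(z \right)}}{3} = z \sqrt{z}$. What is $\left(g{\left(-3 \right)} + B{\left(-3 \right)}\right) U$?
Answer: $-90 - 135 i \sqrt{3} \approx -90.0 - 233.83 i$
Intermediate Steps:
$g{\left(z \right)} = 3 z^{\frac{3}{2}}$ ($g{\left(z \right)} = 3 z \sqrt{z} = 3 z^{\frac{3}{2}}$)
$B{\left(v \right)} = -3 + v$ ($B{\left(v \right)} = -9 + \left(v + 6\right) = -9 + \left(6 + v\right) = -3 + v$)
$\left(g{\left(-3 \right)} + B{\left(-3 \right)}\right) U = \left(3 \left(-3\right)^{\frac{3}{2}} - 6\right) 15 = \left(3 \left(- 3 i \sqrt{3}\right) - 6\right) 15 = \left(- 9 i \sqrt{3} - 6\right) 15 = \left(-6 - 9 i \sqrt{3}\right) 15 = -90 - 135 i \sqrt{3}$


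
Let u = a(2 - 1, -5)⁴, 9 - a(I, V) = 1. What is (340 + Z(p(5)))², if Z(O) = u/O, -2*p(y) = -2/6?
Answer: 620807056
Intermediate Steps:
a(I, V) = 8 (a(I, V) = 9 - 1*1 = 9 - 1 = 8)
p(y) = ⅙ (p(y) = -(-1)/6 = -½*(-⅓) = ⅙)
u = 4096 (u = 8⁴ = 4096)
Z(O) = 4096/O
(340 + Z(p(5)))² = (340 + 4096/(⅙))² = (340 + 4096*6)² = (340 + 24576)² = 24916² = 620807056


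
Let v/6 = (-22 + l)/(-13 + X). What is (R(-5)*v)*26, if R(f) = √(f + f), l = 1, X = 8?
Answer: 3276*I*√10/5 ≈ 2071.9*I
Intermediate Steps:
R(f) = √2*√f (R(f) = √(2*f) = √2*√f)
v = 126/5 (v = 6*((-22 + 1)/(-13 + 8)) = 6*(-21/(-5)) = 6*(-21*(-⅕)) = 6*(21/5) = 126/5 ≈ 25.200)
(R(-5)*v)*26 = ((√2*√(-5))*(126/5))*26 = ((√2*(I*√5))*(126/5))*26 = ((I*√10)*(126/5))*26 = (126*I*√10/5)*26 = 3276*I*√10/5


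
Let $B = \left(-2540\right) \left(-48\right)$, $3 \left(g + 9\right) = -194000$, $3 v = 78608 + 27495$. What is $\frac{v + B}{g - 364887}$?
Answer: $- \frac{471863}{1288688} \approx -0.36616$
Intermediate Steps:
$v = \frac{106103}{3}$ ($v = \frac{78608 + 27495}{3} = \frac{1}{3} \cdot 106103 = \frac{106103}{3} \approx 35368.0$)
$g = - \frac{194027}{3}$ ($g = -9 + \frac{1}{3} \left(-194000\right) = -9 - \frac{194000}{3} = - \frac{194027}{3} \approx -64676.0$)
$B = 121920$
$\frac{v + B}{g - 364887} = \frac{\frac{106103}{3} + 121920}{- \frac{194027}{3} - 364887} = \frac{471863}{3 \left(- \frac{1288688}{3}\right)} = \frac{471863}{3} \left(- \frac{3}{1288688}\right) = - \frac{471863}{1288688}$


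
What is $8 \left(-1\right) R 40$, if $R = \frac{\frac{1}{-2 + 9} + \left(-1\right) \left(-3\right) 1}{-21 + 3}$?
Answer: $\frac{3520}{63} \approx 55.873$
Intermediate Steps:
$R = - \frac{11}{63}$ ($R = \frac{\frac{1}{7} + 3 \cdot 1}{-18} = \left(\frac{1}{7} + 3\right) \left(- \frac{1}{18}\right) = \frac{22}{7} \left(- \frac{1}{18}\right) = - \frac{11}{63} \approx -0.1746$)
$8 \left(-1\right) R 40 = 8 \left(-1\right) \left(- \frac{11}{63}\right) 40 = \left(-8\right) \left(- \frac{11}{63}\right) 40 = \frac{88}{63} \cdot 40 = \frac{3520}{63}$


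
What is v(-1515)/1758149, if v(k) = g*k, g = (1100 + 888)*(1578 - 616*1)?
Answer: -2897370840/1758149 ≈ -1648.0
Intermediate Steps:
g = 1912456 (g = 1988*(1578 - 616) = 1988*962 = 1912456)
v(k) = 1912456*k
v(-1515)/1758149 = (1912456*(-1515))/1758149 = -2897370840*1/1758149 = -2897370840/1758149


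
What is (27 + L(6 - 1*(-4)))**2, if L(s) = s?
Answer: 1369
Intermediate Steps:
(27 + L(6 - 1*(-4)))**2 = (27 + (6 - 1*(-4)))**2 = (27 + (6 + 4))**2 = (27 + 10)**2 = 37**2 = 1369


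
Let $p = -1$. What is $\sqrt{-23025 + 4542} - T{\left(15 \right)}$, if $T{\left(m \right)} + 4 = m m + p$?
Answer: $-220 + i \sqrt{18483} \approx -220.0 + 135.95 i$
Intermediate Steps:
$T{\left(m \right)} = -5 + m^{2}$ ($T{\left(m \right)} = -4 + \left(m m - 1\right) = -4 + \left(m^{2} - 1\right) = -4 + \left(-1 + m^{2}\right) = -5 + m^{2}$)
$\sqrt{-23025 + 4542} - T{\left(15 \right)} = \sqrt{-23025 + 4542} - \left(-5 + 15^{2}\right) = \sqrt{-18483} - \left(-5 + 225\right) = i \sqrt{18483} - 220 = -220 + i \sqrt{18483}$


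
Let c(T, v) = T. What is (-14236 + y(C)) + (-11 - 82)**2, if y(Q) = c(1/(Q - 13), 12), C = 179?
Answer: -927441/166 ≈ -5587.0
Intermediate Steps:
y(Q) = 1/(-13 + Q) (y(Q) = 1/(Q - 13) = 1/(-13 + Q))
(-14236 + y(C)) + (-11 - 82)**2 = (-14236 + 1/(-13 + 179)) + (-11 - 82)**2 = (-14236 + 1/166) + (-93)**2 = (-14236 + 1/166) + 8649 = -2363175/166 + 8649 = -927441/166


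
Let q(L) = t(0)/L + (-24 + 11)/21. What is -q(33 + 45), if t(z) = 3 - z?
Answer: 317/546 ≈ 0.58059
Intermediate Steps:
q(L) = -13/21 + 3/L (q(L) = (3 - 1*0)/L + (-24 + 11)/21 = (3 + 0)/L - 13*1/21 = 3/L - 13/21 = -13/21 + 3/L)
-q(33 + 45) = -(-13/21 + 3/(33 + 45)) = -(-13/21 + 3/78) = -(-13/21 + 3*(1/78)) = -(-13/21 + 1/26) = -1*(-317/546) = 317/546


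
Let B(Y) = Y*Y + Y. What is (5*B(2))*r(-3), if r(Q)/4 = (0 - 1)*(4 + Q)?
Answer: -120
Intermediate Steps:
r(Q) = -16 - 4*Q (r(Q) = 4*((0 - 1)*(4 + Q)) = 4*(-(4 + Q)) = 4*(-4 - Q) = -16 - 4*Q)
B(Y) = Y + Y² (B(Y) = Y² + Y = Y + Y²)
(5*B(2))*r(-3) = (5*(2*(1 + 2)))*(-16 - 4*(-3)) = (5*(2*3))*(-16 + 12) = (5*6)*(-4) = 30*(-4) = -120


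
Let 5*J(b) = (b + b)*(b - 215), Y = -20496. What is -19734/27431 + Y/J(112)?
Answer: 21034161/5650786 ≈ 3.7223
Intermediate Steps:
J(b) = 2*b*(-215 + b)/5 (J(b) = ((b + b)*(b - 215))/5 = ((2*b)*(-215 + b))/5 = (2*b*(-215 + b))/5 = 2*b*(-215 + b)/5)
-19734/27431 + Y/J(112) = -19734/27431 - 20496*5/(224*(-215 + 112)) = -19734*1/27431 - 20496/((⅖)*112*(-103)) = -19734/27431 - 20496/(-23072/5) = -19734/27431 - 20496*(-5/23072) = -19734/27431 + 915/206 = 21034161/5650786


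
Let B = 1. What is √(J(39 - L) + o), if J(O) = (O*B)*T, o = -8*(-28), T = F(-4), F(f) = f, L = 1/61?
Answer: 2*√63318/61 ≈ 8.2502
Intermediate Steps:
L = 1/61 ≈ 0.016393
T = -4
o = 224
J(O) = -4*O (J(O) = (O*1)*(-4) = O*(-4) = -4*O)
√(J(39 - L) + o) = √(-4*(39 - 1*1/61) + 224) = √(-4*(39 - 1/61) + 224) = √(-4*2378/61 + 224) = √(-9512/61 + 224) = √(4152/61) = 2*√63318/61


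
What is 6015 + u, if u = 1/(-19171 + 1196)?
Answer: 108119624/17975 ≈ 6015.0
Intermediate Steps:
u = -1/17975 (u = 1/(-17975) = -1/17975 ≈ -5.5633e-5)
6015 + u = 6015 - 1/17975 = 108119624/17975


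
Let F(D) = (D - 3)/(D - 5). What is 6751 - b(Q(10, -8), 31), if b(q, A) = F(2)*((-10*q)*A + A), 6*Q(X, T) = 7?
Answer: 61751/9 ≈ 6861.2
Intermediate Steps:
F(D) = (-3 + D)/(-5 + D)
Q(X, T) = 7/6 (Q(X, T) = (1/6)*7 = 7/6)
b(q, A) = A/3 - 10*A*q/3 (b(q, A) = ((-3 + 2)/(-5 + 2))*((-10*q)*A + A) = (-1/(-3))*(-10*A*q + A) = (-1/3*(-1))*(A - 10*A*q) = (A - 10*A*q)/3 = A/3 - 10*A*q/3)
6751 - b(Q(10, -8), 31) = 6751 - 31*(1 - 10*7/6)/3 = 6751 - 31*(1 - 35/3)/3 = 6751 - 31*(-32)/(3*3) = 6751 - 1*(-992/9) = 6751 + 992/9 = 61751/9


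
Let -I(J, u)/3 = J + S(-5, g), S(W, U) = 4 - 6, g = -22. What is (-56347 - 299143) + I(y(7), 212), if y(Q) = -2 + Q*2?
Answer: -355520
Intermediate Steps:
S(W, U) = -2
y(Q) = -2 + 2*Q
I(J, u) = 6 - 3*J (I(J, u) = -3*(J - 2) = -3*(-2 + J) = 6 - 3*J)
(-56347 - 299143) + I(y(7), 212) = (-56347 - 299143) + (6 - 3*(-2 + 2*7)) = -355490 + (6 - 3*(-2 + 14)) = -355490 + (6 - 3*12) = -355490 + (6 - 36) = -355490 - 30 = -355520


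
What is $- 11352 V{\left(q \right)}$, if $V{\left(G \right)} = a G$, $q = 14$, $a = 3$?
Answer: $-476784$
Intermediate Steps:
$V{\left(G \right)} = 3 G$
$- 11352 V{\left(q \right)} = - 11352 \cdot 3 \cdot 14 = \left(-11352\right) 42 = -476784$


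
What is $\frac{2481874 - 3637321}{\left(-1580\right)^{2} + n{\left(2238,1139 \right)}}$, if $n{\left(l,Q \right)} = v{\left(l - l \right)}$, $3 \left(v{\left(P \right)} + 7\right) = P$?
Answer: $- \frac{128383}{277377} \approx -0.46285$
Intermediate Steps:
$v{\left(P \right)} = -7 + \frac{P}{3}$
$n{\left(l,Q \right)} = -7$ ($n{\left(l,Q \right)} = -7 + \frac{l - l}{3} = -7 + \frac{1}{3} \cdot 0 = -7 + 0 = -7$)
$\frac{2481874 - 3637321}{\left(-1580\right)^{2} + n{\left(2238,1139 \right)}} = \frac{2481874 - 3637321}{\left(-1580\right)^{2} - 7} = - \frac{1155447}{2496400 - 7} = - \frac{1155447}{2496393} = \left(-1155447\right) \frac{1}{2496393} = - \frac{128383}{277377}$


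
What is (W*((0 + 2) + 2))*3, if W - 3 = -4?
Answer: -12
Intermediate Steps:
W = -1 (W = 3 - 4 = -1)
(W*((0 + 2) + 2))*3 = -((0 + 2) + 2)*3 = -(2 + 2)*3 = -1*4*3 = -4*3 = -12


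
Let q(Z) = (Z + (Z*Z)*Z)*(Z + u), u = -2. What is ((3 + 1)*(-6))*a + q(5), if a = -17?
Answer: 798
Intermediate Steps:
q(Z) = (-2 + Z)*(Z + Z³) (q(Z) = (Z + (Z*Z)*Z)*(Z - 2) = (Z + Z²*Z)*(-2 + Z) = (Z + Z³)*(-2 + Z) = (-2 + Z)*(Z + Z³))
((3 + 1)*(-6))*a + q(5) = ((3 + 1)*(-6))*(-17) + 5*(-2 + 5 + 5³ - 2*5²) = (4*(-6))*(-17) + 5*(-2 + 5 + 125 - 2*25) = -24*(-17) + 5*(-2 + 5 + 125 - 50) = 408 + 5*78 = 408 + 390 = 798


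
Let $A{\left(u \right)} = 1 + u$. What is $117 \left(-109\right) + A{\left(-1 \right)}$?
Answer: $-12753$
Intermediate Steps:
$117 \left(-109\right) + A{\left(-1 \right)} = 117 \left(-109\right) + \left(1 - 1\right) = -12753 + 0 = -12753$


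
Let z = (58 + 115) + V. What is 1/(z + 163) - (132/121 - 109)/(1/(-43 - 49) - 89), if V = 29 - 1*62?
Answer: -32998733/27293937 ≈ -1.2090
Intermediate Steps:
V = -33 (V = 29 - 62 = -33)
z = 140 (z = (58 + 115) - 33 = 173 - 33 = 140)
1/(z + 163) - (132/121 - 109)/(1/(-43 - 49) - 89) = 1/(140 + 163) - (132/121 - 109)/(1/(-43 - 49) - 89) = 1/303 - (132*(1/121) - 109)/(1/(-92) - 89) = 1/303 - (12/11 - 109)/(-1/92 - 89) = 1/303 - (-1187)/(11*(-8189/92)) = 1/303 - (-1187)*(-92)/(11*8189) = 1/303 - 1*109204/90079 = 1/303 - 109204/90079 = -32998733/27293937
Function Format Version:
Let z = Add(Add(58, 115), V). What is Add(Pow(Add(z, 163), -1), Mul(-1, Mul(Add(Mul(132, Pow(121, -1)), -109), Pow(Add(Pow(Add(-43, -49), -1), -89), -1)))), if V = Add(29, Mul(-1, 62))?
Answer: Rational(-32998733, 27293937) ≈ -1.2090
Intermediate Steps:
V = -33 (V = Add(29, -62) = -33)
z = 140 (z = Add(Add(58, 115), -33) = Add(173, -33) = 140)
Add(Pow(Add(z, 163), -1), Mul(-1, Mul(Add(Mul(132, Pow(121, -1)), -109), Pow(Add(Pow(Add(-43, -49), -1), -89), -1)))) = Add(Pow(Add(140, 163), -1), Mul(-1, Mul(Add(Mul(132, Pow(121, -1)), -109), Pow(Add(Pow(Add(-43, -49), -1), -89), -1)))) = Add(Pow(303, -1), Mul(-1, Mul(Add(Mul(132, Rational(1, 121)), -109), Pow(Add(Pow(-92, -1), -89), -1)))) = Add(Rational(1, 303), Mul(-1, Mul(Add(Rational(12, 11), -109), Pow(Add(Rational(-1, 92), -89), -1)))) = Add(Rational(1, 303), Mul(-1, Mul(Rational(-1187, 11), Pow(Rational(-8189, 92), -1)))) = Add(Rational(1, 303), Mul(-1, Mul(Rational(-1187, 11), Rational(-92, 8189)))) = Add(Rational(1, 303), Mul(-1, Rational(109204, 90079))) = Add(Rational(1, 303), Rational(-109204, 90079)) = Rational(-32998733, 27293937)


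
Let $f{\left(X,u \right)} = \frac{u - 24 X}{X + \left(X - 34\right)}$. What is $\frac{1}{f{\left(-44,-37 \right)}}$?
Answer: $- \frac{122}{1019} \approx -0.11973$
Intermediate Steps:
$f{\left(X,u \right)} = \frac{u - 24 X}{-34 + 2 X}$ ($f{\left(X,u \right)} = \frac{u - 24 X}{X + \left(-34 + X\right)} = \frac{u - 24 X}{-34 + 2 X}$)
$\frac{1}{f{\left(-44,-37 \right)}} = \frac{1}{\frac{1}{2} \frac{1}{-17 - 44} \left(-37 - -1056\right)} = \frac{1}{\frac{1}{2} \frac{1}{-61} \left(-37 + 1056\right)} = \frac{1}{\frac{1}{2} \left(- \frac{1}{61}\right) 1019} = \frac{1}{- \frac{1019}{122}} = - \frac{122}{1019}$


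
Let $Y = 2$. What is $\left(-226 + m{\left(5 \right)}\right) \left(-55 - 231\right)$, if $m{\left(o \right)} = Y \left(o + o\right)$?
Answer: $58916$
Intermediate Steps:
$m{\left(o \right)} = 4 o$ ($m{\left(o \right)} = 2 \left(o + o\right) = 2 \cdot 2 o = 4 o$)
$\left(-226 + m{\left(5 \right)}\right) \left(-55 - 231\right) = \left(-226 + 4 \cdot 5\right) \left(-55 - 231\right) = \left(-226 + 20\right) \left(-286\right) = \left(-206\right) \left(-286\right) = 58916$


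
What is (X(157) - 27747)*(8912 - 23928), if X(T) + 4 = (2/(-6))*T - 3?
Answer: 1252619704/3 ≈ 4.1754e+8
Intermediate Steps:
X(T) = -7 - T/3 (X(T) = -4 + ((2/(-6))*T - 3) = -4 + ((2*(-⅙))*T - 3) = -4 + (-T/3 - 3) = -4 + (-3 - T/3) = -7 - T/3)
(X(157) - 27747)*(8912 - 23928) = ((-7 - ⅓*157) - 27747)*(8912 - 23928) = ((-7 - 157/3) - 27747)*(-15016) = (-178/3 - 27747)*(-15016) = -83419/3*(-15016) = 1252619704/3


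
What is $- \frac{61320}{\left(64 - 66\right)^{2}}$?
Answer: $-15330$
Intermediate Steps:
$- \frac{61320}{\left(64 - 66\right)^{2}} = - \frac{61320}{\left(-2\right)^{2}} = - \frac{61320}{4} = \left(-61320\right) \frac{1}{4} = -15330$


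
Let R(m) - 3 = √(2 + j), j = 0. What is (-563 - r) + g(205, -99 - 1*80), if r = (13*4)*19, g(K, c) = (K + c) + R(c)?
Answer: -1522 + √2 ≈ -1520.6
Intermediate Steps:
R(m) = 3 + √2 (R(m) = 3 + √(2 + 0) = 3 + √2)
g(K, c) = 3 + K + c + √2 (g(K, c) = (K + c) + (3 + √2) = 3 + K + c + √2)
r = 988 (r = 52*19 = 988)
(-563 - r) + g(205, -99 - 1*80) = (-563 - 1*988) + (3 + 205 + (-99 - 1*80) + √2) = (-563 - 988) + (3 + 205 + (-99 - 80) + √2) = -1551 + (3 + 205 - 179 + √2) = -1551 + (29 + √2) = -1522 + √2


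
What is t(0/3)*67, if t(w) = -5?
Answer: -335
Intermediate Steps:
t(0/3)*67 = -5*67 = -335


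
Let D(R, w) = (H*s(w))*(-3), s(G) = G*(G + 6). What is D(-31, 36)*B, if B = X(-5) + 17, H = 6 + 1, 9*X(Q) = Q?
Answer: -522144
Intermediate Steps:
X(Q) = Q/9
s(G) = G*(6 + G)
H = 7
D(R, w) = -21*w*(6 + w) (D(R, w) = (7*(w*(6 + w)))*(-3) = (7*w*(6 + w))*(-3) = -21*w*(6 + w))
B = 148/9 (B = (⅑)*(-5) + 17 = -5/9 + 17 = 148/9 ≈ 16.444)
D(-31, 36)*B = -21*36*(6 + 36)*(148/9) = -21*36*42*(148/9) = -31752*148/9 = -522144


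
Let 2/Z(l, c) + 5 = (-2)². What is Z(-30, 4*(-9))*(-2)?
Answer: 4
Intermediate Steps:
Z(l, c) = -2 (Z(l, c) = 2/(-5 + (-2)²) = 2/(-5 + 4) = 2/(-1) = 2*(-1) = -2)
Z(-30, 4*(-9))*(-2) = -2*(-2) = 4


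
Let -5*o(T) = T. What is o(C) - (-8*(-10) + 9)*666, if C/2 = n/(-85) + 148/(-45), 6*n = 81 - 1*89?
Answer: -226718042/3825 ≈ -59273.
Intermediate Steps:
n = -4/3 (n = (81 - 1*89)/6 = (81 - 89)/6 = (1/6)*(-8) = -4/3 ≈ -1.3333)
C = -5008/765 (C = 2*(-4/3/(-85) + 148/(-45)) = 2*(-4/3*(-1/85) + 148*(-1/45)) = 2*(4/255 - 148/45) = 2*(-2504/765) = -5008/765 ≈ -6.5464)
o(T) = -T/5
o(C) - (-8*(-10) + 9)*666 = -1/5*(-5008/765) - (-8*(-10) + 9)*666 = 5008/3825 - (80 + 9)*666 = 5008/3825 - 89*666 = 5008/3825 - 1*59274 = 5008/3825 - 59274 = -226718042/3825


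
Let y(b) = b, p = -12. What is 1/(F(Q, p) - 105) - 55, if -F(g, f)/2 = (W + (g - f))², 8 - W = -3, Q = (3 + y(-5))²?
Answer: -85966/1563 ≈ -55.001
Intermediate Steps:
Q = 4 (Q = (3 - 5)² = (-2)² = 4)
W = 11 (W = 8 - 1*(-3) = 8 + 3 = 11)
F(g, f) = -2*(11 + g - f)² (F(g, f) = -2*(11 + (g - f))² = -2*(11 + g - f)²)
1/(F(Q, p) - 105) - 55 = 1/(-2*(11 + 4 - 1*(-12))² - 105) - 55 = 1/(-2*(11 + 4 + 12)² - 105) - 55 = 1/(-2*27² - 105) - 55 = 1/(-2*729 - 105) - 55 = 1/(-1458 - 105) - 55 = 1/(-1563) - 55 = -1/1563 - 55 = -85966/1563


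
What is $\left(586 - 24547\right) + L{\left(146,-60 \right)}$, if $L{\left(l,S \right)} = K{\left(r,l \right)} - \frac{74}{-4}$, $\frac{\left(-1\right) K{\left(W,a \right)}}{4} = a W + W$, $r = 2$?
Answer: $- \frac{50237}{2} \approx -25119.0$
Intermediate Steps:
$K{\left(W,a \right)} = - 4 W - 4 W a$ ($K{\left(W,a \right)} = - 4 \left(a W + W\right) = - 4 \left(W a + W\right) = - 4 \left(W + W a\right) = - 4 W - 4 W a$)
$L{\left(l,S \right)} = \frac{21}{2} - 8 l$ ($L{\left(l,S \right)} = \left(-4\right) 2 \left(1 + l\right) - \frac{74}{-4} = \left(-8 - 8 l\right) - - \frac{37}{2} = \left(-8 - 8 l\right) + \frac{37}{2} = \frac{21}{2} - 8 l$)
$\left(586 - 24547\right) + L{\left(146,-60 \right)} = \left(586 - 24547\right) + \left(\frac{21}{2} - 1168\right) = -23961 + \left(\frac{21}{2} - 1168\right) = -23961 - \frac{2315}{2} = - \frac{50237}{2}$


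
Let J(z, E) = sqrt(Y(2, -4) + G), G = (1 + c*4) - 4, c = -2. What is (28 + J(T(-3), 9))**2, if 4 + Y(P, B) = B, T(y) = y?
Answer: (28 + I*sqrt(19))**2 ≈ 765.0 + 244.1*I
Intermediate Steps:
Y(P, B) = -4 + B
G = -11 (G = (1 - 2*4) - 4 = (1 - 8) - 4 = -7 - 4 = -11)
J(z, E) = I*sqrt(19) (J(z, E) = sqrt((-4 - 4) - 11) = sqrt(-8 - 11) = sqrt(-19) = I*sqrt(19))
(28 + J(T(-3), 9))**2 = (28 + I*sqrt(19))**2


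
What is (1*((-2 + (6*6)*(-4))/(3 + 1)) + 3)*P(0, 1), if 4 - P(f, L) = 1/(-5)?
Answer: -1407/10 ≈ -140.70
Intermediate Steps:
P(f, L) = 21/5 (P(f, L) = 4 - 1/(-5) = 4 - 1*(-⅕) = 4 + ⅕ = 21/5)
(1*((-2 + (6*6)*(-4))/(3 + 1)) + 3)*P(0, 1) = (1*((-2 + (6*6)*(-4))/(3 + 1)) + 3)*(21/5) = (1*((-2 + 36*(-4))/4) + 3)*(21/5) = (1*((-2 - 144)*(¼)) + 3)*(21/5) = (1*(-146*¼) + 3)*(21/5) = (1*(-73/2) + 3)*(21/5) = (-73/2 + 3)*(21/5) = -67/2*21/5 = -1407/10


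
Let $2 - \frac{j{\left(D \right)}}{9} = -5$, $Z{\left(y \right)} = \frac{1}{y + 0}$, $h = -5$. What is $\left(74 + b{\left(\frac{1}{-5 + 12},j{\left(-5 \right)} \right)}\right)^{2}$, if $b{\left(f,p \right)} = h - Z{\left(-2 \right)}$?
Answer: $\frac{19321}{4} \approx 4830.3$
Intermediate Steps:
$Z{\left(y \right)} = \frac{1}{y}$
$j{\left(D \right)} = 63$ ($j{\left(D \right)} = 18 - -45 = 18 + 45 = 63$)
$b{\left(f,p \right)} = - \frac{9}{2}$ ($b{\left(f,p \right)} = -5 - \frac{1}{-2} = -5 - - \frac{1}{2} = -5 + \frac{1}{2} = - \frac{9}{2}$)
$\left(74 + b{\left(\frac{1}{-5 + 12},j{\left(-5 \right)} \right)}\right)^{2} = \left(74 - \frac{9}{2}\right)^{2} = \left(\frac{139}{2}\right)^{2} = \frac{19321}{4}$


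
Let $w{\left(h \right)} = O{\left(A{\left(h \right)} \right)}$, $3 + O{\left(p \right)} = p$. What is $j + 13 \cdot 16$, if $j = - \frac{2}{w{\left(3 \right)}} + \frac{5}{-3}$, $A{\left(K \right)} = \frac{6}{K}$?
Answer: $\frac{625}{3} \approx 208.33$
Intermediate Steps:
$O{\left(p \right)} = -3 + p$
$w{\left(h \right)} = -3 + \frac{6}{h}$
$j = \frac{1}{3}$ ($j = - \frac{2}{-3 + \frac{6}{3}} + \frac{5}{-3} = - \frac{2}{-3 + 6 \cdot \frac{1}{3}} + 5 \left(- \frac{1}{3}\right) = - \frac{2}{-3 + 2} - \frac{5}{3} = - \frac{2}{-1} - \frac{5}{3} = \left(-2\right) \left(-1\right) - \frac{5}{3} = 2 - \frac{5}{3} = \frac{1}{3} \approx 0.33333$)
$j + 13 \cdot 16 = \frac{1}{3} + 13 \cdot 16 = \frac{1}{3} + 208 = \frac{625}{3}$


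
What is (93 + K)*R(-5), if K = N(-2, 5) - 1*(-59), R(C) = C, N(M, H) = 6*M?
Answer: -700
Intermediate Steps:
K = 47 (K = 6*(-2) - 1*(-59) = -12 + 59 = 47)
(93 + K)*R(-5) = (93 + 47)*(-5) = 140*(-5) = -700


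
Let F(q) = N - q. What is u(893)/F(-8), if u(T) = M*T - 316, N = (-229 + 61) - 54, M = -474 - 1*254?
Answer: 325210/107 ≈ 3039.3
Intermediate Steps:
M = -728 (M = -474 - 254 = -728)
N = -222 (N = -168 - 54 = -222)
u(T) = -316 - 728*T (u(T) = -728*T - 316 = -316 - 728*T)
F(q) = -222 - q
u(893)/F(-8) = (-316 - 728*893)/(-222 - 1*(-8)) = (-316 - 650104)/(-222 + 8) = -650420/(-214) = -650420*(-1/214) = 325210/107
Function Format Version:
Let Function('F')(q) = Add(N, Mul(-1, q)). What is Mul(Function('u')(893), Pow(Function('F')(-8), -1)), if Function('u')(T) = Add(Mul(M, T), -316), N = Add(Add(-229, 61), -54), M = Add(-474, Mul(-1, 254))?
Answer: Rational(325210, 107) ≈ 3039.3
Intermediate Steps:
M = -728 (M = Add(-474, -254) = -728)
N = -222 (N = Add(-168, -54) = -222)
Function('u')(T) = Add(-316, Mul(-728, T)) (Function('u')(T) = Add(Mul(-728, T), -316) = Add(-316, Mul(-728, T)))
Function('F')(q) = Add(-222, Mul(-1, q))
Mul(Function('u')(893), Pow(Function('F')(-8), -1)) = Mul(Add(-316, Mul(-728, 893)), Pow(Add(-222, Mul(-1, -8)), -1)) = Mul(Add(-316, -650104), Pow(Add(-222, 8), -1)) = Mul(-650420, Pow(-214, -1)) = Mul(-650420, Rational(-1, 214)) = Rational(325210, 107)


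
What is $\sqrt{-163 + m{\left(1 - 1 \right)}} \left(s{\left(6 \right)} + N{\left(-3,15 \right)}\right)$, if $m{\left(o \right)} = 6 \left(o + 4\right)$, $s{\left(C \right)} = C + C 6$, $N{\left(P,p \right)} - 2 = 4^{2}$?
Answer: $60 i \sqrt{139} \approx 707.39 i$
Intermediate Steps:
$N{\left(P,p \right)} = 18$ ($N{\left(P,p \right)} = 2 + 4^{2} = 2 + 16 = 18$)
$s{\left(C \right)} = 7 C$ ($s{\left(C \right)} = C + 6 C = 7 C$)
$m{\left(o \right)} = 24 + 6 o$ ($m{\left(o \right)} = 6 \left(4 + o\right) = 24 + 6 o$)
$\sqrt{-163 + m{\left(1 - 1 \right)}} \left(s{\left(6 \right)} + N{\left(-3,15 \right)}\right) = \sqrt{-163 + \left(24 + 6 \left(1 - 1\right)\right)} \left(7 \cdot 6 + 18\right) = \sqrt{-163 + \left(24 + 6 \left(1 - 1\right)\right)} \left(42 + 18\right) = \sqrt{-163 + \left(24 + 6 \cdot 0\right)} 60 = \sqrt{-163 + \left(24 + 0\right)} 60 = \sqrt{-163 + 24} \cdot 60 = \sqrt{-139} \cdot 60 = i \sqrt{139} \cdot 60 = 60 i \sqrt{139}$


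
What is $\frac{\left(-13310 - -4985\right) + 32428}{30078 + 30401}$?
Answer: $\frac{24103}{60479} \approx 0.39853$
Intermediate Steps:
$\frac{\left(-13310 - -4985\right) + 32428}{30078 + 30401} = \frac{\left(-13310 + 4985\right) + 32428}{60479} = \left(-8325 + 32428\right) \frac{1}{60479} = 24103 \cdot \frac{1}{60479} = \frac{24103}{60479}$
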